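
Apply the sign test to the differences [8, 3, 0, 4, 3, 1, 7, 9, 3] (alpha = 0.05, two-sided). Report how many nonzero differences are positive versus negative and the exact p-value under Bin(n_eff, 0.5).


Step 1: Discard zero differences. Original n = 9; n_eff = number of nonzero differences = 8.
Nonzero differences (with sign): +8, +3, +4, +3, +1, +7, +9, +3
Step 2: Count signs: positive = 8, negative = 0.
Step 3: Under H0: P(positive) = 0.5, so the number of positives S ~ Bin(8, 0.5).
Step 4: Two-sided exact p-value = sum of Bin(8,0.5) probabilities at or below the observed probability = 0.007812.
Step 5: alpha = 0.05. reject H0.

n_eff = 8, pos = 8, neg = 0, p = 0.007812, reject H0.


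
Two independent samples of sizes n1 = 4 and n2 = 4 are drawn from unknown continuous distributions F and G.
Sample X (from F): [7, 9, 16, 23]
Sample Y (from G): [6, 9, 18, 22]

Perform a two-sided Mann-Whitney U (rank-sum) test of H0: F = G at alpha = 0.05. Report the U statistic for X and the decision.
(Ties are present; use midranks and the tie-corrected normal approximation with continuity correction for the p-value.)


Step 1: Combine and sort all 8 observations; assign midranks.
sorted (value, group): (6,Y), (7,X), (9,X), (9,Y), (16,X), (18,Y), (22,Y), (23,X)
ranks: 6->1, 7->2, 9->3.5, 9->3.5, 16->5, 18->6, 22->7, 23->8
Step 2: Rank sum for X: R1 = 2 + 3.5 + 5 + 8 = 18.5.
Step 3: U_X = R1 - n1(n1+1)/2 = 18.5 - 4*5/2 = 18.5 - 10 = 8.5.
       U_Y = n1*n2 - U_X = 16 - 8.5 = 7.5.
Step 4: Ties are present, so use the tie-corrected normal approximation (with continuity correction) for the p-value.
Step 5: p-value = 1.000000; compare to alpha = 0.05. fail to reject H0.

U_X = 8.5, p = 1.000000, fail to reject H0 at alpha = 0.05.


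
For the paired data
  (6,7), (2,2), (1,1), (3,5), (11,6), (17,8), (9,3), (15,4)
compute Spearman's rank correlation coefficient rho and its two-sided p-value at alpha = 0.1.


Step 1: Rank x and y separately (midranks; no ties here).
rank(x): 6->4, 2->2, 1->1, 3->3, 11->6, 17->8, 9->5, 15->7
rank(y): 7->7, 2->2, 1->1, 5->5, 6->6, 8->8, 3->3, 4->4
Step 2: d_i = R_x(i) - R_y(i); compute d_i^2.
  (4-7)^2=9, (2-2)^2=0, (1-1)^2=0, (3-5)^2=4, (6-6)^2=0, (8-8)^2=0, (5-3)^2=4, (7-4)^2=9
sum(d^2) = 26.
Step 3: rho = 1 - 6*26 / (8*(8^2 - 1)) = 1 - 156/504 = 0.690476.
Step 4: Under H0, t = rho * sqrt((n-2)/(1-rho^2)) = 2.3382 ~ t(6).
Step 5: Two-sided p-value from the t-distribution with 6 df = 0.057990.
Step 6: alpha = 0.1. reject H0.

rho = 0.6905, p = 0.057990, reject H0 at alpha = 0.1.


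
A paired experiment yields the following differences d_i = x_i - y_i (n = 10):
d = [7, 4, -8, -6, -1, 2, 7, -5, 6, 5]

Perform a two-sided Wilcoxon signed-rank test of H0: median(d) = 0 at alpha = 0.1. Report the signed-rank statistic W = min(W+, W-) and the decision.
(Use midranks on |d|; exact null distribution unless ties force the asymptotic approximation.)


Step 1: Drop any zero differences (none here) and take |d_i|.
|d| = [7, 4, 8, 6, 1, 2, 7, 5, 6, 5]
Step 2: Midrank |d_i| (ties get averaged ranks).
ranks: |7|->8.5, |4|->3, |8|->10, |6|->6.5, |1|->1, |2|->2, |7|->8.5, |5|->4.5, |6|->6.5, |5|->4.5
Step 3: Attach original signs; sum ranks with positive sign and with negative sign.
W+ = 8.5 + 3 + 2 + 8.5 + 6.5 + 4.5 = 33
W- = 10 + 6.5 + 1 + 4.5 = 22
(Check: W+ + W- = 55 should equal n(n+1)/2 = 55.)
Step 4: Test statistic W = min(W+, W-) = 22.
Step 5: Ties in |d|, so use the tie-corrected normal approximation.
        E[W] = n(n+1)/4 = 10*11/4 = 27.5.
        Tie groups: |d|=5 (t=2), |d|=6 (t=2), |d|=7 (t=2); sum(t^3 - t) = 18.
        Var[W] = n(n+1)(2n+1)/24 - sum(t^3-t)/48 = 2310/24 - 18/48 = 95.875.
        z = (W - E[W]) / sqrt(Var[W]) = (22 - 27.5) / 9.7916 = -0.5617.
        Two-sided p = 2*Phi(z) = 0.574316.
Step 6: alpha = 0.1. fail to reject H0.

W+ = 33, W- = 22, W = min = 22, p = 0.574316, fail to reject H0.


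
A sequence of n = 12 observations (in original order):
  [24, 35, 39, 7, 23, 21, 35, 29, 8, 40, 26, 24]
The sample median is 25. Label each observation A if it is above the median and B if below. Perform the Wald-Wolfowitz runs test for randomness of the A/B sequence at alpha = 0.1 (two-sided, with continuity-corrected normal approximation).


Step 1: Compute median = 25; label A = above, B = below.
Labels in order: BAABBBAABAAB  (n_A = 6, n_B = 6)
Step 2: Count runs R = 7.
Step 3: Under H0 (random ordering), E[R] = 2*n_A*n_B/(n_A+n_B) + 1 = 2*6*6/12 + 1 = 7.0000.
        Var[R] = 2*n_A*n_B*(2*n_A*n_B - n_A - n_B) / ((n_A+n_B)^2 * (n_A+n_B-1)) = 4320/1584 = 2.7273.
        SD[R] = 1.6514.
Step 4: R = E[R], so z = 0 with no continuity correction.
Step 5: Two-sided p-value via normal approximation = 2*(1 - Phi(|z|)) = 1.000000.
Step 6: alpha = 0.1. fail to reject H0.

R = 7, z = 0.0000, p = 1.000000, fail to reject H0.


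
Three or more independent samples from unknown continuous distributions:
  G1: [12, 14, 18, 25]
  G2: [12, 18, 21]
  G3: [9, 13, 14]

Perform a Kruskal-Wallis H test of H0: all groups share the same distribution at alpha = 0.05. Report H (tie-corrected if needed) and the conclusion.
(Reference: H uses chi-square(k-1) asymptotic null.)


Step 1: Combine all N = 10 observations and assign midranks.
sorted (value, group, rank): (9,G3,1), (12,G1,2.5), (12,G2,2.5), (13,G3,4), (14,G1,5.5), (14,G3,5.5), (18,G1,7.5), (18,G2,7.5), (21,G2,9), (25,G1,10)
Step 2: Sum ranks within each group.
R_1 = 25.5 (n_1 = 4)
R_2 = 19 (n_2 = 3)
R_3 = 10.5 (n_3 = 3)
Step 3: H = 12/(N(N+1)) * sum(R_i^2/n_i) - 3(N+1)
     = 12/(10*11) * (25.5^2/4 + 19^2/3 + 10.5^2/3) - 3*11
     = 0.109091 * 319.646 - 33
     = 1.870455.
Step 4: Ties present; correction factor C = 1 - 18/(10^3 - 10) = 0.981818. Corrected H = 1.870455 / 0.981818 = 1.905093.
Step 5: Under H0, H ~ chi^2(2); p-value = 0.385758.
Step 6: alpha = 0.05. fail to reject H0.

H = 1.9051, df = 2, p = 0.385758, fail to reject H0.


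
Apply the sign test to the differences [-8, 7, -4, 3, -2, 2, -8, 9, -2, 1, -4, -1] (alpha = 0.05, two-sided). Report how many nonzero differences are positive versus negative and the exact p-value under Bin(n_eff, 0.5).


Step 1: Discard zero differences. Original n = 12; n_eff = number of nonzero differences = 12.
Nonzero differences (with sign): -8, +7, -4, +3, -2, +2, -8, +9, -2, +1, -4, -1
Step 2: Count signs: positive = 5, negative = 7.
Step 3: Under H0: P(positive) = 0.5, so the number of positives S ~ Bin(12, 0.5).
Step 4: Two-sided exact p-value = sum of Bin(12,0.5) probabilities at or below the observed probability = 0.774414.
Step 5: alpha = 0.05. fail to reject H0.

n_eff = 12, pos = 5, neg = 7, p = 0.774414, fail to reject H0.


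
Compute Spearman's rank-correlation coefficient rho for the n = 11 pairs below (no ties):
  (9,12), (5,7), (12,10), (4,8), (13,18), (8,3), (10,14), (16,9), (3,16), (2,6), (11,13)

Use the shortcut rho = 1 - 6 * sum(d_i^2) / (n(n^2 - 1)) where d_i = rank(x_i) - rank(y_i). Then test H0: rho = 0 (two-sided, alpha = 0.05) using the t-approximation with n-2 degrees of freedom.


Step 1: Rank x and y separately (midranks; no ties here).
rank(x): 9->6, 5->4, 12->9, 4->3, 13->10, 8->5, 10->7, 16->11, 3->2, 2->1, 11->8
rank(y): 12->7, 7->3, 10->6, 8->4, 18->11, 3->1, 14->9, 9->5, 16->10, 6->2, 13->8
Step 2: d_i = R_x(i) - R_y(i); compute d_i^2.
  (6-7)^2=1, (4-3)^2=1, (9-6)^2=9, (3-4)^2=1, (10-11)^2=1, (5-1)^2=16, (7-9)^2=4, (11-5)^2=36, (2-10)^2=64, (1-2)^2=1, (8-8)^2=0
sum(d^2) = 134.
Step 3: rho = 1 - 6*134 / (11*(11^2 - 1)) = 1 - 804/1320 = 0.390909.
Step 4: Under H0, t = rho * sqrt((n-2)/(1-rho^2)) = 1.2741 ~ t(9).
Step 5: Two-sided p-value from the t-distribution with 9 df = 0.234540.
Step 6: alpha = 0.05. fail to reject H0.

rho = 0.3909, p = 0.234540, fail to reject H0 at alpha = 0.05.


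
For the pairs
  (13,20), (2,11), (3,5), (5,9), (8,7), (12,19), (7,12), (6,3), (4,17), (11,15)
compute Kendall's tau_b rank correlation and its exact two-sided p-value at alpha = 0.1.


Step 1: Enumerate the 45 unordered pairs (i,j) with i<j and classify each by sign(x_j-x_i) * sign(y_j-y_i).
  (1,2):dx=-11,dy=-9->C; (1,3):dx=-10,dy=-15->C; (1,4):dx=-8,dy=-11->C; (1,5):dx=-5,dy=-13->C
  (1,6):dx=-1,dy=-1->C; (1,7):dx=-6,dy=-8->C; (1,8):dx=-7,dy=-17->C; (1,9):dx=-9,dy=-3->C
  (1,10):dx=-2,dy=-5->C; (2,3):dx=+1,dy=-6->D; (2,4):dx=+3,dy=-2->D; (2,5):dx=+6,dy=-4->D
  (2,6):dx=+10,dy=+8->C; (2,7):dx=+5,dy=+1->C; (2,8):dx=+4,dy=-8->D; (2,9):dx=+2,dy=+6->C
  (2,10):dx=+9,dy=+4->C; (3,4):dx=+2,dy=+4->C; (3,5):dx=+5,dy=+2->C; (3,6):dx=+9,dy=+14->C
  (3,7):dx=+4,dy=+7->C; (3,8):dx=+3,dy=-2->D; (3,9):dx=+1,dy=+12->C; (3,10):dx=+8,dy=+10->C
  (4,5):dx=+3,dy=-2->D; (4,6):dx=+7,dy=+10->C; (4,7):dx=+2,dy=+3->C; (4,8):dx=+1,dy=-6->D
  (4,9):dx=-1,dy=+8->D; (4,10):dx=+6,dy=+6->C; (5,6):dx=+4,dy=+12->C; (5,7):dx=-1,dy=+5->D
  (5,8):dx=-2,dy=-4->C; (5,9):dx=-4,dy=+10->D; (5,10):dx=+3,dy=+8->C; (6,7):dx=-5,dy=-7->C
  (6,8):dx=-6,dy=-16->C; (6,9):dx=-8,dy=-2->C; (6,10):dx=-1,dy=-4->C; (7,8):dx=-1,dy=-9->C
  (7,9):dx=-3,dy=+5->D; (7,10):dx=+4,dy=+3->C; (8,9):dx=-2,dy=+14->D; (8,10):dx=+5,dy=+12->C
  (9,10):dx=+7,dy=-2->D
Step 2: C = 32, D = 13, total pairs = 45.
Step 3: tau = (C - D)/(n(n-1)/2) = (32 - 13)/45 = 0.422222.
Step 4: Exact two-sided p-value (enumerate n! = 3628800 permutations of y under H0): p = 0.108313.
Step 5: alpha = 0.1. fail to reject H0.

tau_b = 0.4222 (C=32, D=13), p = 0.108313, fail to reject H0.


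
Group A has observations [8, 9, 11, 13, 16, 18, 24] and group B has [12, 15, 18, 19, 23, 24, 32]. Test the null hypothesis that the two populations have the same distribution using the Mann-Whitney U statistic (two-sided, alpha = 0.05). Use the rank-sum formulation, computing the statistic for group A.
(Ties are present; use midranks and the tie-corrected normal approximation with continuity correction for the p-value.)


Step 1: Combine and sort all 14 observations; assign midranks.
sorted (value, group): (8,X), (9,X), (11,X), (12,Y), (13,X), (15,Y), (16,X), (18,X), (18,Y), (19,Y), (23,Y), (24,X), (24,Y), (32,Y)
ranks: 8->1, 9->2, 11->3, 12->4, 13->5, 15->6, 16->7, 18->8.5, 18->8.5, 19->10, 23->11, 24->12.5, 24->12.5, 32->14
Step 2: Rank sum for X: R1 = 1 + 2 + 3 + 5 + 7 + 8.5 + 12.5 = 39.
Step 3: U_X = R1 - n1(n1+1)/2 = 39 - 7*8/2 = 39 - 28 = 11.
       U_Y = n1*n2 - U_X = 49 - 11 = 38.
Step 4: Ties are present, so use the tie-corrected normal approximation (with continuity correction) for the p-value.
Step 5: p-value = 0.095964; compare to alpha = 0.05. fail to reject H0.

U_X = 11, p = 0.095964, fail to reject H0 at alpha = 0.05.


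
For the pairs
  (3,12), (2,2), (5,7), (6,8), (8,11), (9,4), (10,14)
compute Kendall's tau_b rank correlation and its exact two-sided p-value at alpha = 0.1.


Step 1: Enumerate the 21 unordered pairs (i,j) with i<j and classify each by sign(x_j-x_i) * sign(y_j-y_i).
  (1,2):dx=-1,dy=-10->C; (1,3):dx=+2,dy=-5->D; (1,4):dx=+3,dy=-4->D; (1,5):dx=+5,dy=-1->D
  (1,6):dx=+6,dy=-8->D; (1,7):dx=+7,dy=+2->C; (2,3):dx=+3,dy=+5->C; (2,4):dx=+4,dy=+6->C
  (2,5):dx=+6,dy=+9->C; (2,6):dx=+7,dy=+2->C; (2,7):dx=+8,dy=+12->C; (3,4):dx=+1,dy=+1->C
  (3,5):dx=+3,dy=+4->C; (3,6):dx=+4,dy=-3->D; (3,7):dx=+5,dy=+7->C; (4,5):dx=+2,dy=+3->C
  (4,6):dx=+3,dy=-4->D; (4,7):dx=+4,dy=+6->C; (5,6):dx=+1,dy=-7->D; (5,7):dx=+2,dy=+3->C
  (6,7):dx=+1,dy=+10->C
Step 2: C = 14, D = 7, total pairs = 21.
Step 3: tau = (C - D)/(n(n-1)/2) = (14 - 7)/21 = 0.333333.
Step 4: Exact two-sided p-value (enumerate n! = 5040 permutations of y under H0): p = 0.381349.
Step 5: alpha = 0.1. fail to reject H0.

tau_b = 0.3333 (C=14, D=7), p = 0.381349, fail to reject H0.


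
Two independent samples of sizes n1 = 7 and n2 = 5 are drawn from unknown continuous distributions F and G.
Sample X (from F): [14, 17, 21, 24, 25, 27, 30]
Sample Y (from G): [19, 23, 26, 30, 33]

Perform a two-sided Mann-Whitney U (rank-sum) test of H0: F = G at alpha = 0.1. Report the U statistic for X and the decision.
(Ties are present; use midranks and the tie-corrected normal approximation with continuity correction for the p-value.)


Step 1: Combine and sort all 12 observations; assign midranks.
sorted (value, group): (14,X), (17,X), (19,Y), (21,X), (23,Y), (24,X), (25,X), (26,Y), (27,X), (30,X), (30,Y), (33,Y)
ranks: 14->1, 17->2, 19->3, 21->4, 23->5, 24->6, 25->7, 26->8, 27->9, 30->10.5, 30->10.5, 33->12
Step 2: Rank sum for X: R1 = 1 + 2 + 4 + 6 + 7 + 9 + 10.5 = 39.5.
Step 3: U_X = R1 - n1(n1+1)/2 = 39.5 - 7*8/2 = 39.5 - 28 = 11.5.
       U_Y = n1*n2 - U_X = 35 - 11.5 = 23.5.
Step 4: Ties are present, so use the tie-corrected normal approximation (with continuity correction) for the p-value.
Step 5: p-value = 0.370914; compare to alpha = 0.1. fail to reject H0.

U_X = 11.5, p = 0.370914, fail to reject H0 at alpha = 0.1.


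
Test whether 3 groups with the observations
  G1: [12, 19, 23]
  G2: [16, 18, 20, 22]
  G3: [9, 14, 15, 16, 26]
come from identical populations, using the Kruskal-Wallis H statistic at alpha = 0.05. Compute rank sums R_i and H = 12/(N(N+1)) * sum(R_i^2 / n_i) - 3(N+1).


Step 1: Combine all N = 12 observations and assign midranks.
sorted (value, group, rank): (9,G3,1), (12,G1,2), (14,G3,3), (15,G3,4), (16,G2,5.5), (16,G3,5.5), (18,G2,7), (19,G1,8), (20,G2,9), (22,G2,10), (23,G1,11), (26,G3,12)
Step 2: Sum ranks within each group.
R_1 = 21 (n_1 = 3)
R_2 = 31.5 (n_2 = 4)
R_3 = 25.5 (n_3 = 5)
Step 3: H = 12/(N(N+1)) * sum(R_i^2/n_i) - 3(N+1)
     = 12/(12*13) * (21^2/3 + 31.5^2/4 + 25.5^2/5) - 3*13
     = 0.076923 * 525.112 - 39
     = 1.393269.
Step 4: Ties present; correction factor C = 1 - 6/(12^3 - 12) = 0.996503. Corrected H = 1.393269 / 0.996503 = 1.398158.
Step 5: Under H0, H ~ chi^2(2); p-value = 0.497043.
Step 6: alpha = 0.05. fail to reject H0.

H = 1.3982, df = 2, p = 0.497043, fail to reject H0.


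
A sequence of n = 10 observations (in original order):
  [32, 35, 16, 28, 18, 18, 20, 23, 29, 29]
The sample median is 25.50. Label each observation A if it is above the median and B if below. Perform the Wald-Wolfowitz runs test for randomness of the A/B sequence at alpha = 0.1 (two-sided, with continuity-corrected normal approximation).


Step 1: Compute median = 25.50; label A = above, B = below.
Labels in order: AABABBBBAA  (n_A = 5, n_B = 5)
Step 2: Count runs R = 5.
Step 3: Under H0 (random ordering), E[R] = 2*n_A*n_B/(n_A+n_B) + 1 = 2*5*5/10 + 1 = 6.0000.
        Var[R] = 2*n_A*n_B*(2*n_A*n_B - n_A - n_B) / ((n_A+n_B)^2 * (n_A+n_B-1)) = 2000/900 = 2.2222.
        SD[R] = 1.4907.
Step 4: Continuity-corrected z = (R + 0.5 - E[R]) / SD[R] = (5 + 0.5 - 6.0000) / 1.4907 = -0.3354.
Step 5: Two-sided p-value via normal approximation = 2*(1 - Phi(|z|)) = 0.737316.
Step 6: alpha = 0.1. fail to reject H0.

R = 5, z = -0.3354, p = 0.737316, fail to reject H0.


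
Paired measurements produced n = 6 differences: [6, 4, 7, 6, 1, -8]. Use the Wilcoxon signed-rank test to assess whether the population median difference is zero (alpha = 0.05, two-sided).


Step 1: Drop any zero differences (none here) and take |d_i|.
|d| = [6, 4, 7, 6, 1, 8]
Step 2: Midrank |d_i| (ties get averaged ranks).
ranks: |6|->3.5, |4|->2, |7|->5, |6|->3.5, |1|->1, |8|->6
Step 3: Attach original signs; sum ranks with positive sign and with negative sign.
W+ = 3.5 + 2 + 5 + 3.5 + 1 = 15
W- = 6 = 6
(Check: W+ + W- = 21 should equal n(n+1)/2 = 21.)
Step 4: Test statistic W = min(W+, W-) = 6.
Step 5: Ties in |d|, so use the tie-corrected normal approximation.
        E[W] = n(n+1)/4 = 6*7/4 = 10.5.
        Tie groups: |d|=6 (t=2); sum(t^3 - t) = 6.
        Var[W] = n(n+1)(2n+1)/24 - sum(t^3-t)/48 = 546/24 - 6/48 = 22.625.
        z = (W - E[W]) / sqrt(Var[W]) = (6 - 10.5) / 4.7566 = -0.9461.
        Two-sided p = 2*Phi(z) = 0.344118.
Step 6: alpha = 0.05. fail to reject H0.

W+ = 15, W- = 6, W = min = 6, p = 0.344118, fail to reject H0.


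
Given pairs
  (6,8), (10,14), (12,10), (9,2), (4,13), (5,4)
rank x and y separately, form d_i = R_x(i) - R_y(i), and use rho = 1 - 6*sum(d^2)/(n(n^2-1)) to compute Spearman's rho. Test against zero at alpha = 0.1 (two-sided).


Step 1: Rank x and y separately (midranks; no ties here).
rank(x): 6->3, 10->5, 12->6, 9->4, 4->1, 5->2
rank(y): 8->3, 14->6, 10->4, 2->1, 13->5, 4->2
Step 2: d_i = R_x(i) - R_y(i); compute d_i^2.
  (3-3)^2=0, (5-6)^2=1, (6-4)^2=4, (4-1)^2=9, (1-5)^2=16, (2-2)^2=0
sum(d^2) = 30.
Step 3: rho = 1 - 6*30 / (6*(6^2 - 1)) = 1 - 180/210 = 0.142857.
Step 4: Under H0, t = rho * sqrt((n-2)/(1-rho^2)) = 0.2887 ~ t(4).
Step 5: Two-sided p-value from the t-distribution with 4 df = 0.787172.
Step 6: alpha = 0.1. fail to reject H0.

rho = 0.1429, p = 0.787172, fail to reject H0 at alpha = 0.1.


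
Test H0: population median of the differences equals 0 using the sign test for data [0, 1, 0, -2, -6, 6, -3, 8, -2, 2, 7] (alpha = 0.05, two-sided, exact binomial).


Step 1: Discard zero differences. Original n = 11; n_eff = number of nonzero differences = 9.
Nonzero differences (with sign): +1, -2, -6, +6, -3, +8, -2, +2, +7
Step 2: Count signs: positive = 5, negative = 4.
Step 3: Under H0: P(positive) = 0.5, so the number of positives S ~ Bin(9, 0.5).
Step 4: Two-sided exact p-value = sum of Bin(9,0.5) probabilities at or below the observed probability = 1.000000.
Step 5: alpha = 0.05. fail to reject H0.

n_eff = 9, pos = 5, neg = 4, p = 1.000000, fail to reject H0.


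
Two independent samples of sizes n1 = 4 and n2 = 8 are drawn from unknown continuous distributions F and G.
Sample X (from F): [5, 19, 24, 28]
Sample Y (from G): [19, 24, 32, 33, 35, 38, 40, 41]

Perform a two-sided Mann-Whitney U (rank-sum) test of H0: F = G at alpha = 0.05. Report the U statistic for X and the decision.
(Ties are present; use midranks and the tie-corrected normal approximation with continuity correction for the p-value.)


Step 1: Combine and sort all 12 observations; assign midranks.
sorted (value, group): (5,X), (19,X), (19,Y), (24,X), (24,Y), (28,X), (32,Y), (33,Y), (35,Y), (38,Y), (40,Y), (41,Y)
ranks: 5->1, 19->2.5, 19->2.5, 24->4.5, 24->4.5, 28->6, 32->7, 33->8, 35->9, 38->10, 40->11, 41->12
Step 2: Rank sum for X: R1 = 1 + 2.5 + 4.5 + 6 = 14.
Step 3: U_X = R1 - n1(n1+1)/2 = 14 - 4*5/2 = 14 - 10 = 4.
       U_Y = n1*n2 - U_X = 32 - 4 = 28.
Step 4: Ties are present, so use the tie-corrected normal approximation (with continuity correction) for the p-value.
Step 5: p-value = 0.049991; compare to alpha = 0.05. reject H0.

U_X = 4, p = 0.049991, reject H0 at alpha = 0.05.


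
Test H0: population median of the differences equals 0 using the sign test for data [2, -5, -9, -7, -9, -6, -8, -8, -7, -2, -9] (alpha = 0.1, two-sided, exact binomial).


Step 1: Discard zero differences. Original n = 11; n_eff = number of nonzero differences = 11.
Nonzero differences (with sign): +2, -5, -9, -7, -9, -6, -8, -8, -7, -2, -9
Step 2: Count signs: positive = 1, negative = 10.
Step 3: Under H0: P(positive) = 0.5, so the number of positives S ~ Bin(11, 0.5).
Step 4: Two-sided exact p-value = sum of Bin(11,0.5) probabilities at or below the observed probability = 0.011719.
Step 5: alpha = 0.1. reject H0.

n_eff = 11, pos = 1, neg = 10, p = 0.011719, reject H0.


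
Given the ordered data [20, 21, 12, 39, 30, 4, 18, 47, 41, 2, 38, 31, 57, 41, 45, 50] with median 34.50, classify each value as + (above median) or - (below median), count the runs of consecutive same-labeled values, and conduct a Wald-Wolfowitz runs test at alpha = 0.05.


Step 1: Compute median = 34.50; label A = above, B = below.
Labels in order: BBBABBBAABABAAAA  (n_A = 8, n_B = 8)
Step 2: Count runs R = 8.
Step 3: Under H0 (random ordering), E[R] = 2*n_A*n_B/(n_A+n_B) + 1 = 2*8*8/16 + 1 = 9.0000.
        Var[R] = 2*n_A*n_B*(2*n_A*n_B - n_A - n_B) / ((n_A+n_B)^2 * (n_A+n_B-1)) = 14336/3840 = 3.7333.
        SD[R] = 1.9322.
Step 4: Continuity-corrected z = (R + 0.5 - E[R]) / SD[R] = (8 + 0.5 - 9.0000) / 1.9322 = -0.2588.
Step 5: Two-sided p-value via normal approximation = 2*(1 - Phi(|z|)) = 0.795809.
Step 6: alpha = 0.05. fail to reject H0.

R = 8, z = -0.2588, p = 0.795809, fail to reject H0.


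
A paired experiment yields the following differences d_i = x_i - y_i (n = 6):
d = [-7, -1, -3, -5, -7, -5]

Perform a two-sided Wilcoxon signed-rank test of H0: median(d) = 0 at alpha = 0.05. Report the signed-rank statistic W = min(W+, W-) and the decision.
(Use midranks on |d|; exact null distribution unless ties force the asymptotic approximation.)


Step 1: Drop any zero differences (none here) and take |d_i|.
|d| = [7, 1, 3, 5, 7, 5]
Step 2: Midrank |d_i| (ties get averaged ranks).
ranks: |7|->5.5, |1|->1, |3|->2, |5|->3.5, |7|->5.5, |5|->3.5
Step 3: Attach original signs; sum ranks with positive sign and with negative sign.
W+ = 0 = 0
W- = 5.5 + 1 + 2 + 3.5 + 5.5 + 3.5 = 21
(Check: W+ + W- = 21 should equal n(n+1)/2 = 21.)
Step 4: Test statistic W = min(W+, W-) = 0.
Step 5: Ties in |d|, so use the tie-corrected normal approximation.
        E[W] = n(n+1)/4 = 6*7/4 = 10.5.
        Tie groups: |d|=5 (t=2), |d|=7 (t=2); sum(t^3 - t) = 12.
        Var[W] = n(n+1)(2n+1)/24 - sum(t^3-t)/48 = 546/24 - 12/48 = 22.5.
        z = (W - E[W]) / sqrt(Var[W]) = (0 - 10.5) / 4.7434 = -2.2136.
        Two-sided p = 2*Phi(z) = 0.026857.
Step 6: alpha = 0.05. reject H0.

W+ = 0, W- = 21, W = min = 0, p = 0.026857, reject H0.


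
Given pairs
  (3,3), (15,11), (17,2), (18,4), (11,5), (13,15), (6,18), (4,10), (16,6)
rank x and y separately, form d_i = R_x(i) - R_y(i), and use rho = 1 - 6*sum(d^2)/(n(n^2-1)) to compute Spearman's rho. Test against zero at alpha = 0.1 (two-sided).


Step 1: Rank x and y separately (midranks; no ties here).
rank(x): 3->1, 15->6, 17->8, 18->9, 11->4, 13->5, 6->3, 4->2, 16->7
rank(y): 3->2, 11->7, 2->1, 4->3, 5->4, 15->8, 18->9, 10->6, 6->5
Step 2: d_i = R_x(i) - R_y(i); compute d_i^2.
  (1-2)^2=1, (6-7)^2=1, (8-1)^2=49, (9-3)^2=36, (4-4)^2=0, (5-8)^2=9, (3-9)^2=36, (2-6)^2=16, (7-5)^2=4
sum(d^2) = 152.
Step 3: rho = 1 - 6*152 / (9*(9^2 - 1)) = 1 - 912/720 = -0.266667.
Step 4: Under H0, t = rho * sqrt((n-2)/(1-rho^2)) = -0.7320 ~ t(7).
Step 5: Two-sided p-value from the t-distribution with 7 df = 0.487922.
Step 6: alpha = 0.1. fail to reject H0.

rho = -0.2667, p = 0.487922, fail to reject H0 at alpha = 0.1.


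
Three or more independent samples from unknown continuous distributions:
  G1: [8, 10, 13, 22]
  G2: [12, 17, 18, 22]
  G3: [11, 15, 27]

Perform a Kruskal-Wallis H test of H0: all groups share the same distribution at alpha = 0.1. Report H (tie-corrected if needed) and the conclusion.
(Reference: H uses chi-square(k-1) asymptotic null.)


Step 1: Combine all N = 11 observations and assign midranks.
sorted (value, group, rank): (8,G1,1), (10,G1,2), (11,G3,3), (12,G2,4), (13,G1,5), (15,G3,6), (17,G2,7), (18,G2,8), (22,G1,9.5), (22,G2,9.5), (27,G3,11)
Step 2: Sum ranks within each group.
R_1 = 17.5 (n_1 = 4)
R_2 = 28.5 (n_2 = 4)
R_3 = 20 (n_3 = 3)
Step 3: H = 12/(N(N+1)) * sum(R_i^2/n_i) - 3(N+1)
     = 12/(11*12) * (17.5^2/4 + 28.5^2/4 + 20^2/3) - 3*12
     = 0.090909 * 412.958 - 36
     = 1.541667.
Step 4: Ties present; correction factor C = 1 - 6/(11^3 - 11) = 0.995455. Corrected H = 1.541667 / 0.995455 = 1.548706.
Step 5: Under H0, H ~ chi^2(2); p-value = 0.461002.
Step 6: alpha = 0.1. fail to reject H0.

H = 1.5487, df = 2, p = 0.461002, fail to reject H0.


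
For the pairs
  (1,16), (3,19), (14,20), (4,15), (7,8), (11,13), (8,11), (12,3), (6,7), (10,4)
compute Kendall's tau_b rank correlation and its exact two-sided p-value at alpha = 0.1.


Step 1: Enumerate the 45 unordered pairs (i,j) with i<j and classify each by sign(x_j-x_i) * sign(y_j-y_i).
  (1,2):dx=+2,dy=+3->C; (1,3):dx=+13,dy=+4->C; (1,4):dx=+3,dy=-1->D; (1,5):dx=+6,dy=-8->D
  (1,6):dx=+10,dy=-3->D; (1,7):dx=+7,dy=-5->D; (1,8):dx=+11,dy=-13->D; (1,9):dx=+5,dy=-9->D
  (1,10):dx=+9,dy=-12->D; (2,3):dx=+11,dy=+1->C; (2,4):dx=+1,dy=-4->D; (2,5):dx=+4,dy=-11->D
  (2,6):dx=+8,dy=-6->D; (2,7):dx=+5,dy=-8->D; (2,8):dx=+9,dy=-16->D; (2,9):dx=+3,dy=-12->D
  (2,10):dx=+7,dy=-15->D; (3,4):dx=-10,dy=-5->C; (3,5):dx=-7,dy=-12->C; (3,6):dx=-3,dy=-7->C
  (3,7):dx=-6,dy=-9->C; (3,8):dx=-2,dy=-17->C; (3,9):dx=-8,dy=-13->C; (3,10):dx=-4,dy=-16->C
  (4,5):dx=+3,dy=-7->D; (4,6):dx=+7,dy=-2->D; (4,7):dx=+4,dy=-4->D; (4,8):dx=+8,dy=-12->D
  (4,9):dx=+2,dy=-8->D; (4,10):dx=+6,dy=-11->D; (5,6):dx=+4,dy=+5->C; (5,7):dx=+1,dy=+3->C
  (5,8):dx=+5,dy=-5->D; (5,9):dx=-1,dy=-1->C; (5,10):dx=+3,dy=-4->D; (6,7):dx=-3,dy=-2->C
  (6,8):dx=+1,dy=-10->D; (6,9):dx=-5,dy=-6->C; (6,10):dx=-1,dy=-9->C; (7,8):dx=+4,dy=-8->D
  (7,9):dx=-2,dy=-4->C; (7,10):dx=+2,dy=-7->D; (8,9):dx=-6,dy=+4->D; (8,10):dx=-2,dy=+1->D
  (9,10):dx=+4,dy=-3->D
Step 2: C = 17, D = 28, total pairs = 45.
Step 3: tau = (C - D)/(n(n-1)/2) = (17 - 28)/45 = -0.244444.
Step 4: Exact two-sided p-value (enumerate n! = 3628800 permutations of y under H0): p = 0.380720.
Step 5: alpha = 0.1. fail to reject H0.

tau_b = -0.2444 (C=17, D=28), p = 0.380720, fail to reject H0.


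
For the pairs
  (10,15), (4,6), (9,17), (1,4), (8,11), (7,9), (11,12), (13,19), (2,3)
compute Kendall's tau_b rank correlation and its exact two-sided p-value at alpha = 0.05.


Step 1: Enumerate the 36 unordered pairs (i,j) with i<j and classify each by sign(x_j-x_i) * sign(y_j-y_i).
  (1,2):dx=-6,dy=-9->C; (1,3):dx=-1,dy=+2->D; (1,4):dx=-9,dy=-11->C; (1,5):dx=-2,dy=-4->C
  (1,6):dx=-3,dy=-6->C; (1,7):dx=+1,dy=-3->D; (1,8):dx=+3,dy=+4->C; (1,9):dx=-8,dy=-12->C
  (2,3):dx=+5,dy=+11->C; (2,4):dx=-3,dy=-2->C; (2,5):dx=+4,dy=+5->C; (2,6):dx=+3,dy=+3->C
  (2,7):dx=+7,dy=+6->C; (2,8):dx=+9,dy=+13->C; (2,9):dx=-2,dy=-3->C; (3,4):dx=-8,dy=-13->C
  (3,5):dx=-1,dy=-6->C; (3,6):dx=-2,dy=-8->C; (3,7):dx=+2,dy=-5->D; (3,8):dx=+4,dy=+2->C
  (3,9):dx=-7,dy=-14->C; (4,5):dx=+7,dy=+7->C; (4,6):dx=+6,dy=+5->C; (4,7):dx=+10,dy=+8->C
  (4,8):dx=+12,dy=+15->C; (4,9):dx=+1,dy=-1->D; (5,6):dx=-1,dy=-2->C; (5,7):dx=+3,dy=+1->C
  (5,8):dx=+5,dy=+8->C; (5,9):dx=-6,dy=-8->C; (6,7):dx=+4,dy=+3->C; (6,8):dx=+6,dy=+10->C
  (6,9):dx=-5,dy=-6->C; (7,8):dx=+2,dy=+7->C; (7,9):dx=-9,dy=-9->C; (8,9):dx=-11,dy=-16->C
Step 2: C = 32, D = 4, total pairs = 36.
Step 3: tau = (C - D)/(n(n-1)/2) = (32 - 4)/36 = 0.777778.
Step 4: Exact two-sided p-value (enumerate n! = 362880 permutations of y under H0): p = 0.002425.
Step 5: alpha = 0.05. reject H0.

tau_b = 0.7778 (C=32, D=4), p = 0.002425, reject H0.


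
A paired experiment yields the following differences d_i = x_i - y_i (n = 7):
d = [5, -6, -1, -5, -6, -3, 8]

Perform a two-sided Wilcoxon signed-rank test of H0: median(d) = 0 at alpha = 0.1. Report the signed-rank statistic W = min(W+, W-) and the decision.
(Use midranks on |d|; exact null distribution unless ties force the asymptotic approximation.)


Step 1: Drop any zero differences (none here) and take |d_i|.
|d| = [5, 6, 1, 5, 6, 3, 8]
Step 2: Midrank |d_i| (ties get averaged ranks).
ranks: |5|->3.5, |6|->5.5, |1|->1, |5|->3.5, |6|->5.5, |3|->2, |8|->7
Step 3: Attach original signs; sum ranks with positive sign and with negative sign.
W+ = 3.5 + 7 = 10.5
W- = 5.5 + 1 + 3.5 + 5.5 + 2 = 17.5
(Check: W+ + W- = 28 should equal n(n+1)/2 = 28.)
Step 4: Test statistic W = min(W+, W-) = 10.5.
Step 5: Ties in |d|, so use the tie-corrected normal approximation.
        E[W] = n(n+1)/4 = 7*8/4 = 14.
        Tie groups: |d|=5 (t=2), |d|=6 (t=2); sum(t^3 - t) = 12.
        Var[W] = n(n+1)(2n+1)/24 - sum(t^3-t)/48 = 840/24 - 12/48 = 34.75.
        z = (W - E[W]) / sqrt(Var[W]) = (10.5 - 14) / 5.8949 = -0.5937.
        Two-sided p = 2*Phi(z) = 0.552691.
Step 6: alpha = 0.1. fail to reject H0.

W+ = 10.5, W- = 17.5, W = min = 10.5, p = 0.552691, fail to reject H0.


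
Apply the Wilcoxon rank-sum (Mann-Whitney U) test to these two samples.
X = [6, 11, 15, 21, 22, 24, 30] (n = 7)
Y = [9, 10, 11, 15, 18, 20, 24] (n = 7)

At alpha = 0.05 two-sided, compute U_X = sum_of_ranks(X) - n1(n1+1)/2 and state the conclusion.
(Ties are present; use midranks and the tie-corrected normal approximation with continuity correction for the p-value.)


Step 1: Combine and sort all 14 observations; assign midranks.
sorted (value, group): (6,X), (9,Y), (10,Y), (11,X), (11,Y), (15,X), (15,Y), (18,Y), (20,Y), (21,X), (22,X), (24,X), (24,Y), (30,X)
ranks: 6->1, 9->2, 10->3, 11->4.5, 11->4.5, 15->6.5, 15->6.5, 18->8, 20->9, 21->10, 22->11, 24->12.5, 24->12.5, 30->14
Step 2: Rank sum for X: R1 = 1 + 4.5 + 6.5 + 10 + 11 + 12.5 + 14 = 59.5.
Step 3: U_X = R1 - n1(n1+1)/2 = 59.5 - 7*8/2 = 59.5 - 28 = 31.5.
       U_Y = n1*n2 - U_X = 49 - 31.5 = 17.5.
Step 4: Ties are present, so use the tie-corrected normal approximation (with continuity correction) for the p-value.
Step 5: p-value = 0.404681; compare to alpha = 0.05. fail to reject H0.

U_X = 31.5, p = 0.404681, fail to reject H0 at alpha = 0.05.


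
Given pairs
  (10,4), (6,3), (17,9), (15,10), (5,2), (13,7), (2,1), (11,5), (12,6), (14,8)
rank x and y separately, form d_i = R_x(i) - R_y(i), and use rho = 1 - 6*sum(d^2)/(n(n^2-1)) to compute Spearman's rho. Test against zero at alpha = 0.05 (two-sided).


Step 1: Rank x and y separately (midranks; no ties here).
rank(x): 10->4, 6->3, 17->10, 15->9, 5->2, 13->7, 2->1, 11->5, 12->6, 14->8
rank(y): 4->4, 3->3, 9->9, 10->10, 2->2, 7->7, 1->1, 5->5, 6->6, 8->8
Step 2: d_i = R_x(i) - R_y(i); compute d_i^2.
  (4-4)^2=0, (3-3)^2=0, (10-9)^2=1, (9-10)^2=1, (2-2)^2=0, (7-7)^2=0, (1-1)^2=0, (5-5)^2=0, (6-6)^2=0, (8-8)^2=0
sum(d^2) = 2.
Step 3: rho = 1 - 6*2 / (10*(10^2 - 1)) = 1 - 12/990 = 0.987879.
Step 4: Under H0, t = rho * sqrt((n-2)/(1-rho^2)) = 18.0003 ~ t(8).
Step 5: Two-sided p-value from the t-distribution with 8 df = 0.000000.
Step 6: alpha = 0.05. reject H0.

rho = 0.9879, p = 0.000000, reject H0 at alpha = 0.05.


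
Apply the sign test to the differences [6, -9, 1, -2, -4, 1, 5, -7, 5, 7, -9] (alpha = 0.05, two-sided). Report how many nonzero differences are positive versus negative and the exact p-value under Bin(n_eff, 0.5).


Step 1: Discard zero differences. Original n = 11; n_eff = number of nonzero differences = 11.
Nonzero differences (with sign): +6, -9, +1, -2, -4, +1, +5, -7, +5, +7, -9
Step 2: Count signs: positive = 6, negative = 5.
Step 3: Under H0: P(positive) = 0.5, so the number of positives S ~ Bin(11, 0.5).
Step 4: Two-sided exact p-value = sum of Bin(11,0.5) probabilities at or below the observed probability = 1.000000.
Step 5: alpha = 0.05. fail to reject H0.

n_eff = 11, pos = 6, neg = 5, p = 1.000000, fail to reject H0.


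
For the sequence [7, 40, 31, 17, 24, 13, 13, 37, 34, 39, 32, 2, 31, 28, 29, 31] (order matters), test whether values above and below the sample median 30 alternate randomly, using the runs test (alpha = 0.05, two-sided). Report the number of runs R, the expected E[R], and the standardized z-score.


Step 1: Compute median = 30; label A = above, B = below.
Labels in order: BAABBBBAAAABABBA  (n_A = 8, n_B = 8)
Step 2: Count runs R = 8.
Step 3: Under H0 (random ordering), E[R] = 2*n_A*n_B/(n_A+n_B) + 1 = 2*8*8/16 + 1 = 9.0000.
        Var[R] = 2*n_A*n_B*(2*n_A*n_B - n_A - n_B) / ((n_A+n_B)^2 * (n_A+n_B-1)) = 14336/3840 = 3.7333.
        SD[R] = 1.9322.
Step 4: Continuity-corrected z = (R + 0.5 - E[R]) / SD[R] = (8 + 0.5 - 9.0000) / 1.9322 = -0.2588.
Step 5: Two-sided p-value via normal approximation = 2*(1 - Phi(|z|)) = 0.795809.
Step 6: alpha = 0.05. fail to reject H0.

R = 8, z = -0.2588, p = 0.795809, fail to reject H0.


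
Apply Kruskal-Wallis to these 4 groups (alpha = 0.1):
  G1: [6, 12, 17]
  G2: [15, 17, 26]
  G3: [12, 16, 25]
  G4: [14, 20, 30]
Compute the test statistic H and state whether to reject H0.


Step 1: Combine all N = 12 observations and assign midranks.
sorted (value, group, rank): (6,G1,1), (12,G1,2.5), (12,G3,2.5), (14,G4,4), (15,G2,5), (16,G3,6), (17,G1,7.5), (17,G2,7.5), (20,G4,9), (25,G3,10), (26,G2,11), (30,G4,12)
Step 2: Sum ranks within each group.
R_1 = 11 (n_1 = 3)
R_2 = 23.5 (n_2 = 3)
R_3 = 18.5 (n_3 = 3)
R_4 = 25 (n_4 = 3)
Step 3: H = 12/(N(N+1)) * sum(R_i^2/n_i) - 3(N+1)
     = 12/(12*13) * (11^2/3 + 23.5^2/3 + 18.5^2/3 + 25^2/3) - 3*13
     = 0.076923 * 546.833 - 39
     = 3.064103.
Step 4: Ties present; correction factor C = 1 - 12/(12^3 - 12) = 0.993007. Corrected H = 3.064103 / 0.993007 = 3.085681.
Step 5: Under H0, H ~ chi^2(3); p-value = 0.378603.
Step 6: alpha = 0.1. fail to reject H0.

H = 3.0857, df = 3, p = 0.378603, fail to reject H0.


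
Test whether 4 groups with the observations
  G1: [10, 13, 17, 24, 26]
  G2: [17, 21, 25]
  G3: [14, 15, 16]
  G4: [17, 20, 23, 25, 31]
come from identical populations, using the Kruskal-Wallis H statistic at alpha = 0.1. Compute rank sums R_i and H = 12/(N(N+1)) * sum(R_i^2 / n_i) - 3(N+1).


Step 1: Combine all N = 16 observations and assign midranks.
sorted (value, group, rank): (10,G1,1), (13,G1,2), (14,G3,3), (15,G3,4), (16,G3,5), (17,G1,7), (17,G2,7), (17,G4,7), (20,G4,9), (21,G2,10), (23,G4,11), (24,G1,12), (25,G2,13.5), (25,G4,13.5), (26,G1,15), (31,G4,16)
Step 2: Sum ranks within each group.
R_1 = 37 (n_1 = 5)
R_2 = 30.5 (n_2 = 3)
R_3 = 12 (n_3 = 3)
R_4 = 56.5 (n_4 = 5)
Step 3: H = 12/(N(N+1)) * sum(R_i^2/n_i) - 3(N+1)
     = 12/(16*17) * (37^2/5 + 30.5^2/3 + 12^2/3 + 56.5^2/5) - 3*17
     = 0.044118 * 1270.33 - 51
     = 5.044118.
Step 4: Ties present; correction factor C = 1 - 30/(16^3 - 16) = 0.992647. Corrected H = 5.044118 / 0.992647 = 5.081481.
Step 5: Under H0, H ~ chi^2(3); p-value = 0.165927.
Step 6: alpha = 0.1. fail to reject H0.

H = 5.0815, df = 3, p = 0.165927, fail to reject H0.


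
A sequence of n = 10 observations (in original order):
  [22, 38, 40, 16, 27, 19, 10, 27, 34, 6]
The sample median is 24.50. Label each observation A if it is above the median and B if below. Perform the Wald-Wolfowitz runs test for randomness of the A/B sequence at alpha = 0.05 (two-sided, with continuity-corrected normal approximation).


Step 1: Compute median = 24.50; label A = above, B = below.
Labels in order: BAABABBAAB  (n_A = 5, n_B = 5)
Step 2: Count runs R = 7.
Step 3: Under H0 (random ordering), E[R] = 2*n_A*n_B/(n_A+n_B) + 1 = 2*5*5/10 + 1 = 6.0000.
        Var[R] = 2*n_A*n_B*(2*n_A*n_B - n_A - n_B) / ((n_A+n_B)^2 * (n_A+n_B-1)) = 2000/900 = 2.2222.
        SD[R] = 1.4907.
Step 4: Continuity-corrected z = (R - 0.5 - E[R]) / SD[R] = (7 - 0.5 - 6.0000) / 1.4907 = 0.3354.
Step 5: Two-sided p-value via normal approximation = 2*(1 - Phi(|z|)) = 0.737316.
Step 6: alpha = 0.05. fail to reject H0.

R = 7, z = 0.3354, p = 0.737316, fail to reject H0.


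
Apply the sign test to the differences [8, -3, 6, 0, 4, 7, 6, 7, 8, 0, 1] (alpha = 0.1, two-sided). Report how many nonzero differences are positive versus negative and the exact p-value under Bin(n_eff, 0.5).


Step 1: Discard zero differences. Original n = 11; n_eff = number of nonzero differences = 9.
Nonzero differences (with sign): +8, -3, +6, +4, +7, +6, +7, +8, +1
Step 2: Count signs: positive = 8, negative = 1.
Step 3: Under H0: P(positive) = 0.5, so the number of positives S ~ Bin(9, 0.5).
Step 4: Two-sided exact p-value = sum of Bin(9,0.5) probabilities at or below the observed probability = 0.039062.
Step 5: alpha = 0.1. reject H0.

n_eff = 9, pos = 8, neg = 1, p = 0.039062, reject H0.


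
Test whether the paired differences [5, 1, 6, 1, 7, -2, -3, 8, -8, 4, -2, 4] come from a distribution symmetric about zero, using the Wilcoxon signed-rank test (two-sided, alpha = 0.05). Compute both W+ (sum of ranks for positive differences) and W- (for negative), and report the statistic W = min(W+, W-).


Step 1: Drop any zero differences (none here) and take |d_i|.
|d| = [5, 1, 6, 1, 7, 2, 3, 8, 8, 4, 2, 4]
Step 2: Midrank |d_i| (ties get averaged ranks).
ranks: |5|->8, |1|->1.5, |6|->9, |1|->1.5, |7|->10, |2|->3.5, |3|->5, |8|->11.5, |8|->11.5, |4|->6.5, |2|->3.5, |4|->6.5
Step 3: Attach original signs; sum ranks with positive sign and with negative sign.
W+ = 8 + 1.5 + 9 + 1.5 + 10 + 11.5 + 6.5 + 6.5 = 54.5
W- = 3.5 + 5 + 11.5 + 3.5 = 23.5
(Check: W+ + W- = 78 should equal n(n+1)/2 = 78.)
Step 4: Test statistic W = min(W+, W-) = 23.5.
Step 5: Ties in |d|, so use the tie-corrected normal approximation.
        E[W] = n(n+1)/4 = 12*13/4 = 39.
        Tie groups: |d|=1 (t=2), |d|=2 (t=2), |d|=4 (t=2), |d|=8 (t=2); sum(t^3 - t) = 24.
        Var[W] = n(n+1)(2n+1)/24 - sum(t^3-t)/48 = 3900/24 - 24/48 = 162.
        z = (W - E[W]) / sqrt(Var[W]) = (23.5 - 39) / 12.7279 = -1.2178.
        Two-sided p = 2*Phi(z) = 0.223302.
Step 6: alpha = 0.05. fail to reject H0.

W+ = 54.5, W- = 23.5, W = min = 23.5, p = 0.223302, fail to reject H0.


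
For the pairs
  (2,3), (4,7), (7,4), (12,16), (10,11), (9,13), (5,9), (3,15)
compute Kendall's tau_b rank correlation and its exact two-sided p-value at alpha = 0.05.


Step 1: Enumerate the 28 unordered pairs (i,j) with i<j and classify each by sign(x_j-x_i) * sign(y_j-y_i).
  (1,2):dx=+2,dy=+4->C; (1,3):dx=+5,dy=+1->C; (1,4):dx=+10,dy=+13->C; (1,5):dx=+8,dy=+8->C
  (1,6):dx=+7,dy=+10->C; (1,7):dx=+3,dy=+6->C; (1,8):dx=+1,dy=+12->C; (2,3):dx=+3,dy=-3->D
  (2,4):dx=+8,dy=+9->C; (2,5):dx=+6,dy=+4->C; (2,6):dx=+5,dy=+6->C; (2,7):dx=+1,dy=+2->C
  (2,8):dx=-1,dy=+8->D; (3,4):dx=+5,dy=+12->C; (3,5):dx=+3,dy=+7->C; (3,6):dx=+2,dy=+9->C
  (3,7):dx=-2,dy=+5->D; (3,8):dx=-4,dy=+11->D; (4,5):dx=-2,dy=-5->C; (4,6):dx=-3,dy=-3->C
  (4,7):dx=-7,dy=-7->C; (4,8):dx=-9,dy=-1->C; (5,6):dx=-1,dy=+2->D; (5,7):dx=-5,dy=-2->C
  (5,8):dx=-7,dy=+4->D; (6,7):dx=-4,dy=-4->C; (6,8):dx=-6,dy=+2->D; (7,8):dx=-2,dy=+6->D
Step 2: C = 20, D = 8, total pairs = 28.
Step 3: tau = (C - D)/(n(n-1)/2) = (20 - 8)/28 = 0.428571.
Step 4: Exact two-sided p-value (enumerate n! = 40320 permutations of y under H0): p = 0.178869.
Step 5: alpha = 0.05. fail to reject H0.

tau_b = 0.4286 (C=20, D=8), p = 0.178869, fail to reject H0.


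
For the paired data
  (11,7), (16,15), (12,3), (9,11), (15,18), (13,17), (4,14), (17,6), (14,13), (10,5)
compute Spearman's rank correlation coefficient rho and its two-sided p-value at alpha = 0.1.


Step 1: Rank x and y separately (midranks; no ties here).
rank(x): 11->4, 16->9, 12->5, 9->2, 15->8, 13->6, 4->1, 17->10, 14->7, 10->3
rank(y): 7->4, 15->8, 3->1, 11->5, 18->10, 17->9, 14->7, 6->3, 13->6, 5->2
Step 2: d_i = R_x(i) - R_y(i); compute d_i^2.
  (4-4)^2=0, (9-8)^2=1, (5-1)^2=16, (2-5)^2=9, (8-10)^2=4, (6-9)^2=9, (1-7)^2=36, (10-3)^2=49, (7-6)^2=1, (3-2)^2=1
sum(d^2) = 126.
Step 3: rho = 1 - 6*126 / (10*(10^2 - 1)) = 1 - 756/990 = 0.236364.
Step 4: Under H0, t = rho * sqrt((n-2)/(1-rho^2)) = 0.6880 ~ t(8).
Step 5: Two-sided p-value from the t-distribution with 8 df = 0.510885.
Step 6: alpha = 0.1. fail to reject H0.

rho = 0.2364, p = 0.510885, fail to reject H0 at alpha = 0.1.


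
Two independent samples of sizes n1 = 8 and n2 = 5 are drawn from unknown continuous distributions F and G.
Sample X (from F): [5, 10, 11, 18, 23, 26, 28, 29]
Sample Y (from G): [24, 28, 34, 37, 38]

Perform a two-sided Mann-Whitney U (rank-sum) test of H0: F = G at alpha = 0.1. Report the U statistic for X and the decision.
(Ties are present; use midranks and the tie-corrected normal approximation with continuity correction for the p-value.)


Step 1: Combine and sort all 13 observations; assign midranks.
sorted (value, group): (5,X), (10,X), (11,X), (18,X), (23,X), (24,Y), (26,X), (28,X), (28,Y), (29,X), (34,Y), (37,Y), (38,Y)
ranks: 5->1, 10->2, 11->3, 18->4, 23->5, 24->6, 26->7, 28->8.5, 28->8.5, 29->10, 34->11, 37->12, 38->13
Step 2: Rank sum for X: R1 = 1 + 2 + 3 + 4 + 5 + 7 + 8.5 + 10 = 40.5.
Step 3: U_X = R1 - n1(n1+1)/2 = 40.5 - 8*9/2 = 40.5 - 36 = 4.5.
       U_Y = n1*n2 - U_X = 40 - 4.5 = 35.5.
Step 4: Ties are present, so use the tie-corrected normal approximation (with continuity correction) for the p-value.
Step 5: p-value = 0.027892; compare to alpha = 0.1. reject H0.

U_X = 4.5, p = 0.027892, reject H0 at alpha = 0.1.


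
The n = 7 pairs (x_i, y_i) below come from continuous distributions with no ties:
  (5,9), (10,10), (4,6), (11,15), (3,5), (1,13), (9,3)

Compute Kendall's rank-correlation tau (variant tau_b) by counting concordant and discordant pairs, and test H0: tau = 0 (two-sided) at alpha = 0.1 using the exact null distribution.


Step 1: Enumerate the 21 unordered pairs (i,j) with i<j and classify each by sign(x_j-x_i) * sign(y_j-y_i).
  (1,2):dx=+5,dy=+1->C; (1,3):dx=-1,dy=-3->C; (1,4):dx=+6,dy=+6->C; (1,5):dx=-2,dy=-4->C
  (1,6):dx=-4,dy=+4->D; (1,7):dx=+4,dy=-6->D; (2,3):dx=-6,dy=-4->C; (2,4):dx=+1,dy=+5->C
  (2,5):dx=-7,dy=-5->C; (2,6):dx=-9,dy=+3->D; (2,7):dx=-1,dy=-7->C; (3,4):dx=+7,dy=+9->C
  (3,5):dx=-1,dy=-1->C; (3,6):dx=-3,dy=+7->D; (3,7):dx=+5,dy=-3->D; (4,5):dx=-8,dy=-10->C
  (4,6):dx=-10,dy=-2->C; (4,7):dx=-2,dy=-12->C; (5,6):dx=-2,dy=+8->D; (5,7):dx=+6,dy=-2->D
  (6,7):dx=+8,dy=-10->D
Step 2: C = 13, D = 8, total pairs = 21.
Step 3: tau = (C - D)/(n(n-1)/2) = (13 - 8)/21 = 0.238095.
Step 4: Exact two-sided p-value (enumerate n! = 5040 permutations of y under H0): p = 0.561905.
Step 5: alpha = 0.1. fail to reject H0.

tau_b = 0.2381 (C=13, D=8), p = 0.561905, fail to reject H0.
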